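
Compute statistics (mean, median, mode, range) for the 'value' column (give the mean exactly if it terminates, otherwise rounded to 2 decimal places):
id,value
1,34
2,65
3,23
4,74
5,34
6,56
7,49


Data: [34, 65, 23, 74, 34, 56, 49]
Count: 7
Sum: 335
Mean: 335/7 ≈ 47.86 (rounded to 2 decimal places)
Sorted: [23, 34, 34, 49, 56, 65, 74]
Median: 49.0
Mode: 34 (2 times)
Range: 74 - 23 = 51
Min: 23, Max: 74

mean≈47.86, median=49.0, mode=34, range=51


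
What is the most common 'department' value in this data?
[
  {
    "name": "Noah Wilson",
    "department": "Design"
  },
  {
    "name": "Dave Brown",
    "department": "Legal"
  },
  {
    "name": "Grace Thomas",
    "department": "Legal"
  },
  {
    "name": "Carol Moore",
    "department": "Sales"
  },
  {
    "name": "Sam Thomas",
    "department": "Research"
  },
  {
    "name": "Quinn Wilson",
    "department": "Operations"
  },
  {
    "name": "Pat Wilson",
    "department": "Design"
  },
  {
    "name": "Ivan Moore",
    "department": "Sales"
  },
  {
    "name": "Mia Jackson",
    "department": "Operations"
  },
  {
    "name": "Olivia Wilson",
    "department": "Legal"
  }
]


Counting 'department' values across 10 records:

  Legal: 3 ###
  Design: 2 ##
  Sales: 2 ##
  Operations: 2 ##
  Research: 1 #

Most common: Legal (3 times)

Legal (3 times)


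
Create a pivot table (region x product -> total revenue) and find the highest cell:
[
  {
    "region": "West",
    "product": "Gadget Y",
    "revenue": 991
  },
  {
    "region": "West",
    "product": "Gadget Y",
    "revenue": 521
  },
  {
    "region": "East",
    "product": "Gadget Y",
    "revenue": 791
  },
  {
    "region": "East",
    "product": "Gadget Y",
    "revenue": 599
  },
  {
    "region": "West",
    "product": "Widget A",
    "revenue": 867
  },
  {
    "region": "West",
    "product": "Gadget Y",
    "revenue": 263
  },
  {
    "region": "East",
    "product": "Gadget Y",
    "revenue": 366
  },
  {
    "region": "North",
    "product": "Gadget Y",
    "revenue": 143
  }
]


Pivot: region (rows) x product (columns) -> total revenue

     Gadget Y      Widget A    
East          1756             0  
North          143             0  
West          1775           867  

Highest: West / Gadget Y = $1775

West / Gadget Y = $1775


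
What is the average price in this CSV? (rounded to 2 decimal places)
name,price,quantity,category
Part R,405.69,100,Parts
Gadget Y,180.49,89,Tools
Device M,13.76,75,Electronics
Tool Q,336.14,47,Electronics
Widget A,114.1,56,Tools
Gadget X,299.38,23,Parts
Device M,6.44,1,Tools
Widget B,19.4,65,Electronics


Computing average price:
Values: [405.69, 180.49, 13.76, 336.14, 114.1, 299.38, 6.44, 19.4]
Sum = 1375.40
Count = 8
Average = 1375.40/8 = 171.925 exactly -> 171.93 (rounded half-up to 2 decimal places)

171.93


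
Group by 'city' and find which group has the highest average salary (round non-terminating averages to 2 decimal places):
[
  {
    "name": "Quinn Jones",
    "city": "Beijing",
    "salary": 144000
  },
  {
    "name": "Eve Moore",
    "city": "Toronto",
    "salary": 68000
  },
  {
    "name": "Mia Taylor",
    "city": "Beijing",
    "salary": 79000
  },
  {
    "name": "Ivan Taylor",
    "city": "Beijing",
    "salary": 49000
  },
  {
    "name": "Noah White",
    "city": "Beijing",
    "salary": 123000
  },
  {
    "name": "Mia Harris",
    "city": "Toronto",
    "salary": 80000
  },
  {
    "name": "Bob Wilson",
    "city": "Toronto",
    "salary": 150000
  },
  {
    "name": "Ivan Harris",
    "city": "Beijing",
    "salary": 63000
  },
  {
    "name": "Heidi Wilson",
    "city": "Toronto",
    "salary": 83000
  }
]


Group by: city

Groups:
  Beijing: 5 people, avg salary = 458000/5 = $91600
  Toronto: 4 people, avg salary = 381000/4 = $95250

Highest average salary: Toronto ($95250)

Toronto ($95250)


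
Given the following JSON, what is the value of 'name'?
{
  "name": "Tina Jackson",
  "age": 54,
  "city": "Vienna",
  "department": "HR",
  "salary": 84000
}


Looking up field 'name'
Value: Tina Jackson

Tina Jackson


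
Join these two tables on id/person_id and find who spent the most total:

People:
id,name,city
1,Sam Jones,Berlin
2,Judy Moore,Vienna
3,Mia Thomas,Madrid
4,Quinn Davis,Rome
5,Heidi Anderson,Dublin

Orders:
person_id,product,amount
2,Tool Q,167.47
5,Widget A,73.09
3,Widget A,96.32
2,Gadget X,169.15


Join on: people.id = orders.person_id

Joined rows:
  Judy Moore (Vienna) bought Tool Q for $167.47
  Heidi Anderson (Dublin) bought Widget A for $73.09
  Mia Thomas (Madrid) bought Widget A for $96.32
  Judy Moore (Vienna) bought Gadget X for $169.15

Total per person:
  Judy Moore: $336.62
  Mia Thomas: $96.32
  Heidi Anderson: $73.09

Top spender: Judy Moore ($336.62)

Judy Moore ($336.62)


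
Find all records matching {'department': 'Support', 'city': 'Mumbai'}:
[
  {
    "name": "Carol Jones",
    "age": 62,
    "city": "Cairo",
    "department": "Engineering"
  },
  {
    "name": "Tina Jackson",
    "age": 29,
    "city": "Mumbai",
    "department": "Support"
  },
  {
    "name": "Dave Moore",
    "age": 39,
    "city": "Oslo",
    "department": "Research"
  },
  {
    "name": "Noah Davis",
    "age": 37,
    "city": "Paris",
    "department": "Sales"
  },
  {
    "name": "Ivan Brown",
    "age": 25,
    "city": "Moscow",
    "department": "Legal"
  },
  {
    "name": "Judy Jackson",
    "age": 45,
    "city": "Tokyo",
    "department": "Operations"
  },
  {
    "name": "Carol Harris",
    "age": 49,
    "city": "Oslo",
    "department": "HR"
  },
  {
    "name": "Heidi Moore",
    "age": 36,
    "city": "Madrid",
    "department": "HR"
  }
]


Search criteria: {'department': 'Support', 'city': 'Mumbai'}

Checking 8 records:
  Carol Jones: {department: Engineering, city: Cairo}
  Tina Jackson: {department: Support, city: Mumbai} <-- MATCH
  Dave Moore: {department: Research, city: Oslo}
  Noah Davis: {department: Sales, city: Paris}
  Ivan Brown: {department: Legal, city: Moscow}
  Judy Jackson: {department: Operations, city: Tokyo}
  Carol Harris: {department: HR, city: Oslo}
  Heidi Moore: {department: HR, city: Madrid}

Matches: ["Tina Jackson"]

["Tina Jackson"]


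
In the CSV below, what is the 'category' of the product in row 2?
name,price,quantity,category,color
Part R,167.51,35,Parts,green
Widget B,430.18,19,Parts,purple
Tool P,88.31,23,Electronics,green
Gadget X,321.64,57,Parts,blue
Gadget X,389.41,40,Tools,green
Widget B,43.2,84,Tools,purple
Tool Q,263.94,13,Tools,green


Query: Row 2 ('Widget B'), column 'category'
Value: Parts

Parts


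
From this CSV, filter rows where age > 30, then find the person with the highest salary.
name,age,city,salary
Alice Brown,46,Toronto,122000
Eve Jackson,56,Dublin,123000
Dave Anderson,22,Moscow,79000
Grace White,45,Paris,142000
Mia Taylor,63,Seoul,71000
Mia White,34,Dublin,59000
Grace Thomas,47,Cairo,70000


Filter: age > 30
Sort by: salary (descending)

Filtered records (6):
  Grace White, age 45, salary $142000
  Eve Jackson, age 56, salary $123000
  Alice Brown, age 46, salary $122000
  Mia Taylor, age 63, salary $71000
  Grace Thomas, age 47, salary $70000
  Mia White, age 34, salary $59000

Highest salary: Grace White ($142000)

Grace White


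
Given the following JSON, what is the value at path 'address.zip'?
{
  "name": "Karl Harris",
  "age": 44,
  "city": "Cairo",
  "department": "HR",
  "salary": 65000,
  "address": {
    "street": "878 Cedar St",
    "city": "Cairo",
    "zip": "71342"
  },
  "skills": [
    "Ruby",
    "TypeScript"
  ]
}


Query: address.zip
Path: address -> zip
Value: 71342

71342


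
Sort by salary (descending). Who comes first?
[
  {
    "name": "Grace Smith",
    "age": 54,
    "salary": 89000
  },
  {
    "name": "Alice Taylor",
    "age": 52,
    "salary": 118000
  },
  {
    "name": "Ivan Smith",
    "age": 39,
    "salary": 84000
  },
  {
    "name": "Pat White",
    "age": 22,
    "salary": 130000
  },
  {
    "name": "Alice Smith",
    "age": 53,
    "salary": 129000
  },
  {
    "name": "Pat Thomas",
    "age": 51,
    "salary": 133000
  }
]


Sort by: salary (descending)

Sorted order:
  1. Pat Thomas (salary = 133000)
  2. Pat White (salary = 130000)
  3. Alice Smith (salary = 129000)
  4. Alice Taylor (salary = 118000)
  5. Grace Smith (salary = 89000)
  6. Ivan Smith (salary = 84000)

First: Pat Thomas

Pat Thomas


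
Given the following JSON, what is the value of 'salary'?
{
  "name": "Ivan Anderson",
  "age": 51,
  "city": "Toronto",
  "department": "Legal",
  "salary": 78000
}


Looking up field 'salary'
Value: 78000

78000


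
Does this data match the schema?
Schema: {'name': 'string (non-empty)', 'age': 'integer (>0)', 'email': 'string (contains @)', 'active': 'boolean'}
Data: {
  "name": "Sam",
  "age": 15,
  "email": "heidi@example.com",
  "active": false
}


Validating each field against schema:
  name: OK (non-empty string)
  age: OK (positive integer)
  email: OK (string with @)
  active: OK (boolean)

Result: VALID

VALID


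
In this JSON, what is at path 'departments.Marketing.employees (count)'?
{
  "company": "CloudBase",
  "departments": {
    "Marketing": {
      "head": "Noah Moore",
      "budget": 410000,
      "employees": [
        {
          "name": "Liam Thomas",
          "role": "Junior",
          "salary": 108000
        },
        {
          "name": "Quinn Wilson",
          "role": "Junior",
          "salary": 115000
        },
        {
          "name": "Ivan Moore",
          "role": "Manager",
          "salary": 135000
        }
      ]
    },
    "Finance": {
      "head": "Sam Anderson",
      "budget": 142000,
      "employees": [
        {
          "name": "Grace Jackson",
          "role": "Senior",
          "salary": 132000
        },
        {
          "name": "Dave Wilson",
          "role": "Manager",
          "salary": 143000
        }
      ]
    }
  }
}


Path: departments.Marketing.employees (count)

Navigate:
  -> departments
  -> Marketing
  -> employees (array, length 3)

3


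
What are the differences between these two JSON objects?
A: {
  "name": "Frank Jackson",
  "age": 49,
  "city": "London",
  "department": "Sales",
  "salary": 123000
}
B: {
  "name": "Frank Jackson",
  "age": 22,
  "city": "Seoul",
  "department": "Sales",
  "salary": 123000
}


Comparing each field (in key order):
  name: same
  age: DIFFERENT
  city: DIFFERENT
  department: same
  salary: same
Differences:
  age: 49 -> 22
  city: London -> Seoul

2 field(s) changed

2 changes: age, city


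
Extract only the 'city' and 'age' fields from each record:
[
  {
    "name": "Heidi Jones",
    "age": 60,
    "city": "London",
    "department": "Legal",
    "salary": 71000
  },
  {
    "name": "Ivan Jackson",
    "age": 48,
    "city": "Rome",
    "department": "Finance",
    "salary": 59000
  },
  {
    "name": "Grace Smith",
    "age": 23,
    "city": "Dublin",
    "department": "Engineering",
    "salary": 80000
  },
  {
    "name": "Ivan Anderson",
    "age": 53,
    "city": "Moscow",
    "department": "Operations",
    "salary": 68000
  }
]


Original: 4 records with fields: name, age, city, department, salary
Keep: ['city', 'age']
Drop: ['name', 'department', 'salary']
Result: 4 records, 2 fields each

[
  {
    "city": "London",
    "age": 60
  },
  {
    "city": "Rome",
    "age": 48
  },
  {
    "city": "Dublin",
    "age": 23
  },
  {
    "city": "Moscow",
    "age": 53
  }
]


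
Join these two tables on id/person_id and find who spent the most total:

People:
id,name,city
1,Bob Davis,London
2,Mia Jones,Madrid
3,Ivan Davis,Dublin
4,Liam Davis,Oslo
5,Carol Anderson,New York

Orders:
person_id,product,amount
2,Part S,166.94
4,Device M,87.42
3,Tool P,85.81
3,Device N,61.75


Join on: people.id = orders.person_id

Joined rows:
  Mia Jones (Madrid) bought Part S for $166.94
  Liam Davis (Oslo) bought Device M for $87.42
  Ivan Davis (Dublin) bought Tool P for $85.81
  Ivan Davis (Dublin) bought Device N for $61.75

Total per person:
  Mia Jones: $166.94
  Ivan Davis: $147.56
  Liam Davis: $87.42

Top spender: Mia Jones ($166.94)

Mia Jones ($166.94)


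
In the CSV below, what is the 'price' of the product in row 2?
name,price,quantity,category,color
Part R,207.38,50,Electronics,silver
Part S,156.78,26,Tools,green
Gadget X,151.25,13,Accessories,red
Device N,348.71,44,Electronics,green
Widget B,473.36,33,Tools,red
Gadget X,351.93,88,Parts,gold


Query: Row 2 ('Part S'), column 'price'
Value: 156.78

156.78


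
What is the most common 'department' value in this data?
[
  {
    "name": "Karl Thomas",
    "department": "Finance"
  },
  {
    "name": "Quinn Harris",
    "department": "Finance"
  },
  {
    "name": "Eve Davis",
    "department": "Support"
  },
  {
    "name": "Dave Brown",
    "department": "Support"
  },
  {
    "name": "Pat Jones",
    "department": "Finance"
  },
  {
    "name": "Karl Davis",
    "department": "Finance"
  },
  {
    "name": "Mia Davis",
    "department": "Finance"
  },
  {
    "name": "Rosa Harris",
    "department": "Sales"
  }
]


Counting 'department' values across 8 records:

  Finance: 5 #####
  Support: 2 ##
  Sales: 1 #

Most common: Finance (5 times)

Finance (5 times)


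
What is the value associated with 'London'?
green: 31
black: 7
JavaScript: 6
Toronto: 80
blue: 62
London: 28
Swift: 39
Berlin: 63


Looking up key 'London'
Value: 28

28


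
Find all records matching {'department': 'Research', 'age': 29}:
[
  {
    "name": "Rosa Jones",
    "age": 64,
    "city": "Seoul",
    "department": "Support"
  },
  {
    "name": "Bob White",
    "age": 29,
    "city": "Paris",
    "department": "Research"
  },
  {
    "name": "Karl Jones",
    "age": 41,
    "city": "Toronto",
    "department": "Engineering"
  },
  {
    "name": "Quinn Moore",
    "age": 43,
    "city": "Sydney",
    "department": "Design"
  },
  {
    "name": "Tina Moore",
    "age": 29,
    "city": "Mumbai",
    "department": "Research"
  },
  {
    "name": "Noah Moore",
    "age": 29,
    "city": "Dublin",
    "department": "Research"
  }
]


Search criteria: {'department': 'Research', 'age': 29}

Checking 6 records:
  Rosa Jones: {department: Support, age: 64}
  Bob White: {department: Research, age: 29} <-- MATCH
  Karl Jones: {department: Engineering, age: 41}
  Quinn Moore: {department: Design, age: 43}
  Tina Moore: {department: Research, age: 29} <-- MATCH
  Noah Moore: {department: Research, age: 29} <-- MATCH

Matches: ["Bob White", "Tina Moore", "Noah Moore"]

["Bob White", "Tina Moore", "Noah Moore"]


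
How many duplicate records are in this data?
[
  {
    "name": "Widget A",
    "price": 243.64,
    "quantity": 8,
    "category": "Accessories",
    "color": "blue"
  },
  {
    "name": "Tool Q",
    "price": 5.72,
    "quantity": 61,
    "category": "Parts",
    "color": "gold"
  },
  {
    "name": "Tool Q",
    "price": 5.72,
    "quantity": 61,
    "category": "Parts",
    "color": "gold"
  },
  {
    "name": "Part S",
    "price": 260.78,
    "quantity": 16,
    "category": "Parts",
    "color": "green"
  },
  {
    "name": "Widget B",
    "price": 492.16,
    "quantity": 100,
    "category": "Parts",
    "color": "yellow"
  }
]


Checking 5 records for duplicates:

  Row 1: Widget A ($243.64, qty 8)
  Row 2: Tool Q ($5.72, qty 61)
  Row 3: Tool Q ($5.72, qty 61) <-- DUPLICATE
  Row 4: Part S ($260.78, qty 16)
  Row 5: Widget B ($492.16, qty 100)

Duplicates found: 1
Unique records: 4

1 duplicates, 4 unique


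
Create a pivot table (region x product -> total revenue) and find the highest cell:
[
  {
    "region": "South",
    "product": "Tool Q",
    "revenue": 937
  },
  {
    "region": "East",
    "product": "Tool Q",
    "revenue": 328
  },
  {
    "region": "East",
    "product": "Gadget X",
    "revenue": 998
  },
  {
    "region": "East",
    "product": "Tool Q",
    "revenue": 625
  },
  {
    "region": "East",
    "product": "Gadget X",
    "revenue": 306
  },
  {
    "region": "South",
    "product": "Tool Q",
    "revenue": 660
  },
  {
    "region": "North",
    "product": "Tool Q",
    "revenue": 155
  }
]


Pivot: region (rows) x product (columns) -> total revenue

     Gadget X      Tool Q      
East          1304           953  
North            0           155  
South            0          1597  

Highest: South / Tool Q = $1597

South / Tool Q = $1597


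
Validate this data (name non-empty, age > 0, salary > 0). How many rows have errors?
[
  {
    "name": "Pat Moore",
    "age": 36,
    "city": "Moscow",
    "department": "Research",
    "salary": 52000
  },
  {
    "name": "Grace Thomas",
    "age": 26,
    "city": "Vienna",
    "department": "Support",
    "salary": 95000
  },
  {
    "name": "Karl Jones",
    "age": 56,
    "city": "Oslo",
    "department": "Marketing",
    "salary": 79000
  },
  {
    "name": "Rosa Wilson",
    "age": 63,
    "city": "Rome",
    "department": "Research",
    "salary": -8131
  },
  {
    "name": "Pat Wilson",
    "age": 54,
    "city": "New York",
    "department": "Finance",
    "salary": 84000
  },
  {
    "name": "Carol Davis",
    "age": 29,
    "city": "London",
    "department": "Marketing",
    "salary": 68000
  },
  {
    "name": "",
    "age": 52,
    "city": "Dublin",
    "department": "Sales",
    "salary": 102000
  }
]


Validating 7 records:
Rules: name non-empty, age > 0, salary > 0

  Row 1 (Pat Moore): OK
  Row 2 (Grace Thomas): OK
  Row 3 (Karl Jones): OK
  Row 4 (Rosa Wilson): negative salary: -8131
  Row 5 (Pat Wilson): OK
  Row 6 (Carol Davis): OK
  Row 7 (???): empty name

Total errors: 2

2 errors


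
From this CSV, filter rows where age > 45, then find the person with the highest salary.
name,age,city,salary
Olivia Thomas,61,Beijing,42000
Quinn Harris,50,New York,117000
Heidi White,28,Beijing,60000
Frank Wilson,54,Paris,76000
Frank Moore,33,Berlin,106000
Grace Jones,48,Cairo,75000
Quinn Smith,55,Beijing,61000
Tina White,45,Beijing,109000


Filter: age > 45
Sort by: salary (descending)

Filtered records (5):
  Quinn Harris, age 50, salary $117000
  Frank Wilson, age 54, salary $76000
  Grace Jones, age 48, salary $75000
  Quinn Smith, age 55, salary $61000
  Olivia Thomas, age 61, salary $42000

Highest salary: Quinn Harris ($117000)

Quinn Harris


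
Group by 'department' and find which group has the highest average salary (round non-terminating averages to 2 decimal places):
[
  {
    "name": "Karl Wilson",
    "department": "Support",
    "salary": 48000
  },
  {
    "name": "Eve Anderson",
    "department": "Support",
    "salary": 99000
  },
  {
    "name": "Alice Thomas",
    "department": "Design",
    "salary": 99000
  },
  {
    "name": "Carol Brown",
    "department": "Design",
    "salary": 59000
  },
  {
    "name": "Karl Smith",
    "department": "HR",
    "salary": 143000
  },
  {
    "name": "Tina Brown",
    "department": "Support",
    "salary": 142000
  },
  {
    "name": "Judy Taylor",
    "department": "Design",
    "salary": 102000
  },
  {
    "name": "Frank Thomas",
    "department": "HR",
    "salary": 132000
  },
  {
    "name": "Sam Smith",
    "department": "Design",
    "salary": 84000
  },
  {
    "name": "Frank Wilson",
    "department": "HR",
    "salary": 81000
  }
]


Group by: department

Groups:
  Design: 4 people, avg salary = 344000/4 = $86000
  HR: 3 people, avg salary = 356000/3 ≈ $118666.67
  Support: 3 people, avg salary = 289000/3 ≈ $96333.33

Highest average salary: HR (≈$118666.67)

HR (≈$118666.67)


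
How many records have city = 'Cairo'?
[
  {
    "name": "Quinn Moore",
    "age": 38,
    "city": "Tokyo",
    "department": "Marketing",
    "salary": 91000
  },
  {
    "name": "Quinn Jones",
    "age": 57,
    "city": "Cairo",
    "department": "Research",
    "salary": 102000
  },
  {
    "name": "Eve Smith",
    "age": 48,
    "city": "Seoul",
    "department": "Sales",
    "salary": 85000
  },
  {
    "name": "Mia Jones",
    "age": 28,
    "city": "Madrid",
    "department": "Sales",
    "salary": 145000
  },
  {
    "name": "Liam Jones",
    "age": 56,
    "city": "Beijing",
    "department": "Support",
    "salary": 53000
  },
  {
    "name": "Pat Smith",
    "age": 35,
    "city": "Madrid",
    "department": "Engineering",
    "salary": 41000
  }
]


Data: 6 records
Condition: city = 'Cairo'

Checking each record:
  Quinn Moore: Tokyo
  Quinn Jones: Cairo MATCH
  Eve Smith: Seoul
  Mia Jones: Madrid
  Liam Jones: Beijing
  Pat Smith: Madrid

Count: 1

1


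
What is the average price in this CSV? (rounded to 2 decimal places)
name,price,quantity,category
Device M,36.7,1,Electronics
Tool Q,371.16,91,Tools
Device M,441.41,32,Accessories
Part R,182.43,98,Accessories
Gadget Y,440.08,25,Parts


Computing average price:
Values: [36.7, 371.16, 441.41, 182.43, 440.08]
Sum = 1471.78
Count = 5
Average = 1471.78/5 = 294.356 exactly -> 294.36 (rounded half-up to 2 decimal places)

294.36


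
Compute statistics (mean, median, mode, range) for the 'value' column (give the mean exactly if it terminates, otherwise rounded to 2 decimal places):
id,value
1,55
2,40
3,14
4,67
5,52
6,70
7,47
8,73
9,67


Data: [55, 40, 14, 67, 52, 70, 47, 73, 67]
Count: 9
Sum: 485
Mean: 485/9 ≈ 53.89 (rounded to 2 decimal places)
Sorted: [14, 40, 47, 52, 55, 67, 67, 70, 73]
Median: 55.0
Mode: 67 (2 times)
Range: 73 - 14 = 59
Min: 14, Max: 73

mean≈53.89, median=55.0, mode=67, range=59


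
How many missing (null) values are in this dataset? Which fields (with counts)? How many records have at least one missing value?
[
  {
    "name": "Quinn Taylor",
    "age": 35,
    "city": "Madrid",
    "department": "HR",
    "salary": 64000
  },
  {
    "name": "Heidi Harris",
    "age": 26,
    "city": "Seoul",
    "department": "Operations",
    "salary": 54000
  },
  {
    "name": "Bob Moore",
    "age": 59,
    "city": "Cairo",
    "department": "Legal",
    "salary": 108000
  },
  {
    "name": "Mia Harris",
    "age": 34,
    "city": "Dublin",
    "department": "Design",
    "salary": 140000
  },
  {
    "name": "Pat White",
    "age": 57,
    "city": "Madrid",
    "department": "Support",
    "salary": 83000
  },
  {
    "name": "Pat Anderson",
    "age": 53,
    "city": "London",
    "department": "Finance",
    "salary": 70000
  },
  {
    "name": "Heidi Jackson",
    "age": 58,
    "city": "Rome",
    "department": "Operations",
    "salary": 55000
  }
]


Checking for missing (null) values in 7 records:

  Quinn Taylor: complete
  Heidi Harris: complete
  Bob Moore: complete
  Mia Harris: complete
  Pat White: complete
  Pat Anderson: complete
  Heidi Jackson: complete

Per field:
  name: 0 missing
  age: 0 missing
  city: 0 missing
  department: 0 missing
  salary: 0 missing

Total missing values: 0
Records with any missing: 0

0 missing values (none); 0 incomplete records


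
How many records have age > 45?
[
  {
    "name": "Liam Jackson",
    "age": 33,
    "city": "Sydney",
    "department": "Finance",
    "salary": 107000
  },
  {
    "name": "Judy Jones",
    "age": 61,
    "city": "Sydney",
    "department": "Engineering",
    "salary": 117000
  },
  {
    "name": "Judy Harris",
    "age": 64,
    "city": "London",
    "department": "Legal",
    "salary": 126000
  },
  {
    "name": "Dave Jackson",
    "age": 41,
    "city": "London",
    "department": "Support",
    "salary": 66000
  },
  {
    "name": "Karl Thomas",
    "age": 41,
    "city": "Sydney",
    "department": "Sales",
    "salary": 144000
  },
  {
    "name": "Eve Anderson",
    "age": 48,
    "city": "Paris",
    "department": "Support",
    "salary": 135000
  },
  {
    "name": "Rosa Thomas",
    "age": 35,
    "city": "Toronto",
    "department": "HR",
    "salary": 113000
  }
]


Data: 7 records
Condition: age > 45

Checking each record:
  Liam Jackson: 33
  Judy Jones: 61 MATCH
  Judy Harris: 64 MATCH
  Dave Jackson: 41
  Karl Thomas: 41
  Eve Anderson: 48 MATCH
  Rosa Thomas: 35

Count: 3

3


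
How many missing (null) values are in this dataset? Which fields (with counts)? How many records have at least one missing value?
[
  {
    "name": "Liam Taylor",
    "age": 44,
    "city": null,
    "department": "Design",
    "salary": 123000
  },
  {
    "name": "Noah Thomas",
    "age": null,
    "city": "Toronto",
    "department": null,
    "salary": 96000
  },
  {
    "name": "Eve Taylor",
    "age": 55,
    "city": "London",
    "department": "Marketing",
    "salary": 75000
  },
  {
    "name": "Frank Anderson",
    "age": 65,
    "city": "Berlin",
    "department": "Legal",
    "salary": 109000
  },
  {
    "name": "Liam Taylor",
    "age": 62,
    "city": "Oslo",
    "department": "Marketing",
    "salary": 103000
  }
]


Checking for missing (null) values in 5 records:

  Liam Taylor: city
  Noah Thomas: age, department
  Eve Taylor: complete
  Frank Anderson: complete
  Liam Taylor: complete

Per field:
  name: 0 missing
  age: 1 missing
  city: 1 missing
  department: 1 missing
  salary: 0 missing

Total missing values: 3
Records with any missing: 2

3 missing values (age: 1, city: 1, department: 1); 2 incomplete records


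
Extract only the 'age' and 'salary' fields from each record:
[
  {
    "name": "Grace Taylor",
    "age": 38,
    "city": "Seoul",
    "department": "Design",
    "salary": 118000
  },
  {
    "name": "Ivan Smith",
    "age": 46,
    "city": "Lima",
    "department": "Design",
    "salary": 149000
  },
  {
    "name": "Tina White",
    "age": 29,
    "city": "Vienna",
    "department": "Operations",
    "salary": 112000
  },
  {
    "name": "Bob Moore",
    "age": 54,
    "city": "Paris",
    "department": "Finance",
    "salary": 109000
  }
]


Original: 4 records with fields: name, age, city, department, salary
Keep: ['age', 'salary']
Drop: ['name', 'city', 'department']
Result: 4 records, 2 fields each

[
  {
    "age": 38,
    "salary": 118000
  },
  {
    "age": 46,
    "salary": 149000
  },
  {
    "age": 29,
    "salary": 112000
  },
  {
    "age": 54,
    "salary": 109000
  }
]


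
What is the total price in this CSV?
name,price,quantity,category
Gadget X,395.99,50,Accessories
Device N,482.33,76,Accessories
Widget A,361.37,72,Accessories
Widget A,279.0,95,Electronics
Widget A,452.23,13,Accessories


Computing total price:
Values: [395.99, 482.33, 361.37, 279.0, 452.23]
Sum = 1970.92

1970.92


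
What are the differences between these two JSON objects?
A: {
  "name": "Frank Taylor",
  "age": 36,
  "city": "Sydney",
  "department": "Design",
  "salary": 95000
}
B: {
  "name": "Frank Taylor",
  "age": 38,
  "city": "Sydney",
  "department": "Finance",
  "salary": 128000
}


Comparing each field (in key order):
  name: same
  age: DIFFERENT
  city: same
  department: DIFFERENT
  salary: DIFFERENT
Differences:
  age: 36 -> 38
  department: Design -> Finance
  salary: 95000 -> 128000

3 field(s) changed

3 changes: age, department, salary


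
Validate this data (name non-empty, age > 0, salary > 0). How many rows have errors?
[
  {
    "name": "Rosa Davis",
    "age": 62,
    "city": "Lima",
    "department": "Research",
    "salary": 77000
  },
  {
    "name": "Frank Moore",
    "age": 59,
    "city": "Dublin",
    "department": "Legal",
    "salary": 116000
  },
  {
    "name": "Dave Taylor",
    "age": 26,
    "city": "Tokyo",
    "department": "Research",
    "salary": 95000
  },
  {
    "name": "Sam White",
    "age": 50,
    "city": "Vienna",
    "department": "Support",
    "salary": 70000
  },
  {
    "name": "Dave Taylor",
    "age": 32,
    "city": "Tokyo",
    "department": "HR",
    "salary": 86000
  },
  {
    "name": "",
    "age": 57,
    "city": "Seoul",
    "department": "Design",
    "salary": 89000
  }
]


Validating 6 records:
Rules: name non-empty, age > 0, salary > 0

  Row 1 (Rosa Davis): OK
  Row 2 (Frank Moore): OK
  Row 3 (Dave Taylor): OK
  Row 4 (Sam White): OK
  Row 5 (Dave Taylor): OK
  Row 6 (???): empty name

Total errors: 1

1 errors


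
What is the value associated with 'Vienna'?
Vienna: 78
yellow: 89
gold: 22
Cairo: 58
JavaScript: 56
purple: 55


Looking up key 'Vienna'
Value: 78

78


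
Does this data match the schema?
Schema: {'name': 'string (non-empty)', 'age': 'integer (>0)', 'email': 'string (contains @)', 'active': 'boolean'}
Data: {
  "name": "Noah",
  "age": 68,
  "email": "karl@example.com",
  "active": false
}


Validating each field against schema:
  name: OK (non-empty string)
  age: OK (positive integer)
  email: OK (string with @)
  active: OK (boolean)

Result: VALID

VALID


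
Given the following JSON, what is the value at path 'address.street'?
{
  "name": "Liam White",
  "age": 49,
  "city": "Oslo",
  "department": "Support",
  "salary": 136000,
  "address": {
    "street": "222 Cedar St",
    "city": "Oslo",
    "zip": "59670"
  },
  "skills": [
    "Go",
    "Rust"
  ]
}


Query: address.street
Path: address -> street
Value: 222 Cedar St

222 Cedar St


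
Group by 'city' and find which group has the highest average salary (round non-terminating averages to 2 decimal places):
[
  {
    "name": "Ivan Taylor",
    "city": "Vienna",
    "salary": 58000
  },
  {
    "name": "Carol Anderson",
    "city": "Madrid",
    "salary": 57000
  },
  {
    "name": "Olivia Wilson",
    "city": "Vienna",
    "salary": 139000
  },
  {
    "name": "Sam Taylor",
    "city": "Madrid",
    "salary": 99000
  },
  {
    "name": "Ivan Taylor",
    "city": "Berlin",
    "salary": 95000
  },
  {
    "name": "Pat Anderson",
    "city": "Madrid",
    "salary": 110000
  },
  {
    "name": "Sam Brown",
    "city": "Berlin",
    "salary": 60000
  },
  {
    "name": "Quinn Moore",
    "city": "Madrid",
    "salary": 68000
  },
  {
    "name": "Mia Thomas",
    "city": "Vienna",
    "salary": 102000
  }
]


Group by: city

Groups:
  Berlin: 2 people, avg salary = 155000/2 = $77500
  Madrid: 4 people, avg salary = 334000/4 = $83500
  Vienna: 3 people, avg salary = 299000/3 ≈ $99666.67

Highest average salary: Vienna (≈$99666.67)

Vienna (≈$99666.67)


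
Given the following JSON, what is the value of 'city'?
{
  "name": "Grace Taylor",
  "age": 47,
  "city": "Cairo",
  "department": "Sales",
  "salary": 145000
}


Looking up field 'city'
Value: Cairo

Cairo


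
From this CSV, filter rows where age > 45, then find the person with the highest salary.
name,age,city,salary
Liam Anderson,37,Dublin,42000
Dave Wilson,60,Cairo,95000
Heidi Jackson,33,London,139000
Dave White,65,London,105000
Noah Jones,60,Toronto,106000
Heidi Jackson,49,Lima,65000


Filter: age > 45
Sort by: salary (descending)

Filtered records (4):
  Noah Jones, age 60, salary $106000
  Dave White, age 65, salary $105000
  Dave Wilson, age 60, salary $95000
  Heidi Jackson, age 49, salary $65000

Highest salary: Noah Jones ($106000)

Noah Jones


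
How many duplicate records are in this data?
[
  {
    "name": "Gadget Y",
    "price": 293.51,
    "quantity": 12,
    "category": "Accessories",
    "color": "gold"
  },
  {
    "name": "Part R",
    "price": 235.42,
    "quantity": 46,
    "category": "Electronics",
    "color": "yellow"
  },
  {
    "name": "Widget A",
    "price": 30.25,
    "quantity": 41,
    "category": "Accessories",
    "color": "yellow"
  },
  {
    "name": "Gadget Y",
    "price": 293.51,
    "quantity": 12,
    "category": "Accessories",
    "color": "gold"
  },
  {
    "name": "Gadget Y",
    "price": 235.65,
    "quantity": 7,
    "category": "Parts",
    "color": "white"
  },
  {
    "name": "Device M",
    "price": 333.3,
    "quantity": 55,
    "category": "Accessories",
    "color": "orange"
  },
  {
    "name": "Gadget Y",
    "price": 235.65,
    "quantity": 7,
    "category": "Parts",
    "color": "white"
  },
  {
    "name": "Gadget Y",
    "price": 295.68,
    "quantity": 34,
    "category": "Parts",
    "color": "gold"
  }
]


Checking 8 records for duplicates:

  Row 1: Gadget Y ($293.51, qty 12)
  Row 2: Part R ($235.42, qty 46)
  Row 3: Widget A ($30.25, qty 41)
  Row 4: Gadget Y ($293.51, qty 12) <-- DUPLICATE
  Row 5: Gadget Y ($235.65, qty 7)
  Row 6: Device M ($333.3, qty 55)
  Row 7: Gadget Y ($235.65, qty 7) <-- DUPLICATE
  Row 8: Gadget Y ($295.68, qty 34)

Duplicates found: 2
Unique records: 6

2 duplicates, 6 unique


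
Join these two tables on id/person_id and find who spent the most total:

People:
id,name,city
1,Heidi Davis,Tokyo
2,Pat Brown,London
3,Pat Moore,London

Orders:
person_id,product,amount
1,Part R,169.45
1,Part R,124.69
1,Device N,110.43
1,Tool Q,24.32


Join on: people.id = orders.person_id

Joined rows:
  Heidi Davis (Tokyo) bought Part R for $169.45
  Heidi Davis (Tokyo) bought Part R for $124.69
  Heidi Davis (Tokyo) bought Device N for $110.43
  Heidi Davis (Tokyo) bought Tool Q for $24.32

Total per person:
  Heidi Davis: $428.89

Top spender: Heidi Davis ($428.89)

Heidi Davis ($428.89)


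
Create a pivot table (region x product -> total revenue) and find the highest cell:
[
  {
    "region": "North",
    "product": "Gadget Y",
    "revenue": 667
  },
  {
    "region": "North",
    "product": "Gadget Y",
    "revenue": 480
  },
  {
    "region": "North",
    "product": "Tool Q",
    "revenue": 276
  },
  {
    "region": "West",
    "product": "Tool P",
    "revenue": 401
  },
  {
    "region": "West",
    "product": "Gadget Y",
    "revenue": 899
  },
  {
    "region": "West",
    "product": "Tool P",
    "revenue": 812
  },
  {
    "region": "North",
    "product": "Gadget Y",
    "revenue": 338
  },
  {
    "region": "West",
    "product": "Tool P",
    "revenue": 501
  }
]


Pivot: region (rows) x product (columns) -> total revenue

     Gadget Y      Tool P        Tool Q      
North         1485             0           276  
West           899          1714             0  

Highest: West / Tool P = $1714

West / Tool P = $1714


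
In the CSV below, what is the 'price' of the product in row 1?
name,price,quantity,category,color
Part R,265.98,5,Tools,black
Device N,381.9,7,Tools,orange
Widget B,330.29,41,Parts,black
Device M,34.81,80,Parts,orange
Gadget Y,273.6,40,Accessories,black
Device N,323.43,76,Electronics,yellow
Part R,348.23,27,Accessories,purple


Query: Row 1 ('Part R'), column 'price'
Value: 265.98

265.98


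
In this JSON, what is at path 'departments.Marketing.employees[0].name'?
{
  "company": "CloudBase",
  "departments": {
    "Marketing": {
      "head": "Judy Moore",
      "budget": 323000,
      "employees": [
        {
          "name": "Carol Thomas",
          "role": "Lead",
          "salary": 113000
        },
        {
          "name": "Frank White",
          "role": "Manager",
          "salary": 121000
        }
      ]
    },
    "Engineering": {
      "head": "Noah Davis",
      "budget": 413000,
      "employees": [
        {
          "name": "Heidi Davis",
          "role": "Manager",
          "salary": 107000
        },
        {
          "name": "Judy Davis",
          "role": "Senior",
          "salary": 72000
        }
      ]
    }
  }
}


Path: departments.Marketing.employees[0].name

Navigate:
  -> departments
  -> Marketing
  -> employees[0].name = 'Carol Thomas'

Carol Thomas


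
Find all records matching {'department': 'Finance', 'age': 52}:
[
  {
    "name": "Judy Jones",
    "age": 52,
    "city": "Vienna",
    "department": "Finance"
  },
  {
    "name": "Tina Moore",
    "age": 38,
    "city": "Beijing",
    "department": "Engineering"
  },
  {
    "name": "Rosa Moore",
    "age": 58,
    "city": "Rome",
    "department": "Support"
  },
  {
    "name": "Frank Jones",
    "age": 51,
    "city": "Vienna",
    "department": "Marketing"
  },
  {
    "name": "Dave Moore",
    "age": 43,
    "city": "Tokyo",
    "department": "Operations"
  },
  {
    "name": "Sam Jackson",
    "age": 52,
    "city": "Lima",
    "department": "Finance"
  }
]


Search criteria: {'department': 'Finance', 'age': 52}

Checking 6 records:
  Judy Jones: {department: Finance, age: 52} <-- MATCH
  Tina Moore: {department: Engineering, age: 38}
  Rosa Moore: {department: Support, age: 58}
  Frank Jones: {department: Marketing, age: 51}
  Dave Moore: {department: Operations, age: 43}
  Sam Jackson: {department: Finance, age: 52} <-- MATCH

Matches: ["Judy Jones", "Sam Jackson"]

["Judy Jones", "Sam Jackson"]


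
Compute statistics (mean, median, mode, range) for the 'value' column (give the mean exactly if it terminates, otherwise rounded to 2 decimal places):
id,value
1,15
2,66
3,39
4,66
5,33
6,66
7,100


Data: [15, 66, 39, 66, 33, 66, 100]
Count: 7
Sum: 385
Mean: 385/7 = 55
Sorted: [15, 33, 39, 66, 66, 66, 100]
Median: 66.0
Mode: 66 (3 times)
Range: 100 - 15 = 85
Min: 15, Max: 100

mean=55, median=66.0, mode=66, range=85


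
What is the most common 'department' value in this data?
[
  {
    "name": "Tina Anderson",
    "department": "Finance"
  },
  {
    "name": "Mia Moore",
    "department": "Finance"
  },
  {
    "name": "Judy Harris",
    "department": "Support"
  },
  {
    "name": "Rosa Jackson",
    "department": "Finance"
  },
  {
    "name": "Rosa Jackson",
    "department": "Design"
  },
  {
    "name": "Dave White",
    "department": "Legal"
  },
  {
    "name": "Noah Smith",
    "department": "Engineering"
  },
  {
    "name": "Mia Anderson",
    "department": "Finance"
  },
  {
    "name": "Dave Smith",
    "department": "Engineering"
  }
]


Counting 'department' values across 9 records:

  Finance: 4 ####
  Engineering: 2 ##
  Support: 1 #
  Design: 1 #
  Legal: 1 #

Most common: Finance (4 times)

Finance (4 times)


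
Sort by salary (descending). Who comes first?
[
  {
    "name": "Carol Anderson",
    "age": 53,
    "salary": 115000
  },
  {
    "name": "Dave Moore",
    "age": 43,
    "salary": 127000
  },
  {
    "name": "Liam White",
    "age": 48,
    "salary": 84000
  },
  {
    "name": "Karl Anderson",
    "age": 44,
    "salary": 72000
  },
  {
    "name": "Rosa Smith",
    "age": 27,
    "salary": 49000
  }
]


Sort by: salary (descending)

Sorted order:
  1. Dave Moore (salary = 127000)
  2. Carol Anderson (salary = 115000)
  3. Liam White (salary = 84000)
  4. Karl Anderson (salary = 72000)
  5. Rosa Smith (salary = 49000)

First: Dave Moore

Dave Moore


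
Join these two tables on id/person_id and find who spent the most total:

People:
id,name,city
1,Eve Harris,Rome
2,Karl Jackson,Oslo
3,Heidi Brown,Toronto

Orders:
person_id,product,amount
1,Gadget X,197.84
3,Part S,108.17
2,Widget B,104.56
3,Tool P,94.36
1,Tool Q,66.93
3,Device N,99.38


Join on: people.id = orders.person_id

Joined rows:
  Eve Harris (Rome) bought Gadget X for $197.84
  Heidi Brown (Toronto) bought Part S for $108.17
  Karl Jackson (Oslo) bought Widget B for $104.56
  Heidi Brown (Toronto) bought Tool P for $94.36
  Eve Harris (Rome) bought Tool Q for $66.93
  Heidi Brown (Toronto) bought Device N for $99.38

Total per person:
  Heidi Brown: $301.91
  Eve Harris: $264.77
  Karl Jackson: $104.56

Top spender: Heidi Brown ($301.91)

Heidi Brown ($301.91)


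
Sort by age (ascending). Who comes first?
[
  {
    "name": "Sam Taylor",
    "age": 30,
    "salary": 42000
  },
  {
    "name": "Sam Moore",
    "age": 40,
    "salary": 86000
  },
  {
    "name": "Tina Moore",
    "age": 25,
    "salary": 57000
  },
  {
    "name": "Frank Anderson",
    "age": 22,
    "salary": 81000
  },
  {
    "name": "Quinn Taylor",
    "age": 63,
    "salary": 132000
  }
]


Sort by: age (ascending)

Sorted order:
  1. Frank Anderson (age = 22)
  2. Tina Moore (age = 25)
  3. Sam Taylor (age = 30)
  4. Sam Moore (age = 40)
  5. Quinn Taylor (age = 63)

First: Frank Anderson

Frank Anderson


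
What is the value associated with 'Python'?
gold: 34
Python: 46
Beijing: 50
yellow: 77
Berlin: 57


Looking up key 'Python'
Value: 46

46


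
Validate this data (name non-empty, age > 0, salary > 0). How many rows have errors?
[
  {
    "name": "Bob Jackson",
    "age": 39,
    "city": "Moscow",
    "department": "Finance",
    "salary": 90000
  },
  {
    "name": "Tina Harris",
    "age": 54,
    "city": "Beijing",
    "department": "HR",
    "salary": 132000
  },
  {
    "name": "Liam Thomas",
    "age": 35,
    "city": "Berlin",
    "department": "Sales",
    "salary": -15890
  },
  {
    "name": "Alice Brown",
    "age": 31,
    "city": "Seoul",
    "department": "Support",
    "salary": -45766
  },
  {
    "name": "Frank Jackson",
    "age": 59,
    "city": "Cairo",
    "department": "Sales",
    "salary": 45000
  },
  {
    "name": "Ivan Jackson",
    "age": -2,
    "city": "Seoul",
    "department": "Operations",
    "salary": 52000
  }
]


Validating 6 records:
Rules: name non-empty, age > 0, salary > 0

  Row 1 (Bob Jackson): OK
  Row 2 (Tina Harris): OK
  Row 3 (Liam Thomas): negative salary: -15890
  Row 4 (Alice Brown): negative salary: -45766
  Row 5 (Frank Jackson): OK
  Row 6 (Ivan Jackson): negative age: -2

Total errors: 3

3 errors
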